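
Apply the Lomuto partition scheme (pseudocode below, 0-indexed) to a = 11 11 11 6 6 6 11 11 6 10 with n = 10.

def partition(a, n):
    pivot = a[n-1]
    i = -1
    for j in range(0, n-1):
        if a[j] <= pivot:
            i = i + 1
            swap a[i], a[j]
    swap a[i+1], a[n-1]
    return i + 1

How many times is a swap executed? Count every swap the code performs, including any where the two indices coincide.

pivot=10, i=-1
j=0: 11>10, skip
j=1: 11>10, skip
j=2: 11>10, skip
j=3: 6≤10, i=0, swap(0,3) ⇒ 6 11 11 11 6 6 11 11 6 10
j=4: 6≤10, i=1, swap(1,4) ⇒ 6 6 11 11 11 6 11 11 6 10
j=5: 6≤10, i=2, swap(2,5) ⇒ 6 6 6 11 11 11 11 11 6 10
j=6: 11>10, skip
j=7: 11>10, skip
j=8: 6≤10, i=3, swap(3,8) ⇒ 6 6 6 6 11 11 11 11 11 10
swap(4,9) ⇒ 6 6 6 6 10 11 11 11 11 11; return 4

5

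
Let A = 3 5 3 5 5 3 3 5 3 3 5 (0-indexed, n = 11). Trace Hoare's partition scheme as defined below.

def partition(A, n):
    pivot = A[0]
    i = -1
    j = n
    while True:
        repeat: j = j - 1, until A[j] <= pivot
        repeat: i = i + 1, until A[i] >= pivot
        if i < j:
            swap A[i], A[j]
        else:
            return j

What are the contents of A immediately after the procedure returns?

pivot = A[0] = 3; i = -1, j = 11
j→9 (A[9]=3≤3), i→0 (A[0]=3≥3); i<j, swap → 3 5 3 5 5 3 3 5 3 3 5
j→8 (A[8]=3≤3), i→1 (A[1]=5≥3); i<j, swap → 3 3 3 5 5 3 3 5 5 3 5
j→6 (A[6]=3≤3), i→2 (A[2]=3≥3); i<j, swap → 3 3 3 5 5 3 3 5 5 3 5
j→5 (A[5]=3≤3), i→3 (A[3]=5≥3); i<j, swap → 3 3 3 3 5 5 3 5 5 3 5
j→3, i→4; i≥j, return j=3. A = 3 3 3 3 5 5 3 5 5 3 5

3 3 3 3 5 5 3 5 5 3 5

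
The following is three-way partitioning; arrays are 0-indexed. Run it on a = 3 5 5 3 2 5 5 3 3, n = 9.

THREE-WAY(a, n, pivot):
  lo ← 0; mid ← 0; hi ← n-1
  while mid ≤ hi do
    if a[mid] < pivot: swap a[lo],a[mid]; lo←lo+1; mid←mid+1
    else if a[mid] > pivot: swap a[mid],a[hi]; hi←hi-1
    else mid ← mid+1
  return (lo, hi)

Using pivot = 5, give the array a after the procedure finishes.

pivot = 5; lo=0, mid=0, hi=8
a[mid]=3<5: swap a[0],a[0]; lo=1,mid=1 → 3 5 5 3 2 5 5 3 3
a[mid]=5=5: mid=2
a[mid]=5=5: mid=3
a[mid]=3<5: swap a[1],a[3]; lo=2,mid=4 → 3 3 5 5 2 5 5 3 3
a[mid]=2<5: swap a[2],a[4]; lo=3,mid=5 → 3 3 2 5 5 5 5 3 3
a[mid]=5=5: mid=6
a[mid]=5=5: mid=7
a[mid]=3<5: swap a[3],a[7]; lo=4,mid=8 → 3 3 2 3 5 5 5 5 3
a[mid]=3<5: swap a[4],a[8]; lo=5,mid=9 → 3 3 2 3 3 5 5 5 5
end: lo=5, hi=8; a = 3 3 2 3 3 5 5 5 5

3 3 2 3 3 5 5 5 5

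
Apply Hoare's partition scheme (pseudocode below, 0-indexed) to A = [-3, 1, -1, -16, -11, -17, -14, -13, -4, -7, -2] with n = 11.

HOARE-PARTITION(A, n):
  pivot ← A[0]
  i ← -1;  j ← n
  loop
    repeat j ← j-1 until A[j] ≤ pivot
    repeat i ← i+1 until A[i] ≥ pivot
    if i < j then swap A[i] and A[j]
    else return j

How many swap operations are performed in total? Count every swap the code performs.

3

pivot=-3
j stops at 9 (-7), i stops at 0 (-3); swap ⇒ [-7, 1, -1, -16, -11, -17, -14, -13, -4, -3, -2]
j stops at 8 (-4), i stops at 1 (1); swap ⇒ [-7, -4, -1, -16, -11, -17, -14, -13, 1, -3, -2]
j stops at 7 (-13), i stops at 2 (-1); swap ⇒ [-7, -4, -13, -16, -11, -17, -14, -1, 1, -3, -2]
j stops at 6, i stops at 7; i≥j ⇒ return 6. A=[-7, -4, -13, -16, -11, -17, -14, -1, 1, -3, -2]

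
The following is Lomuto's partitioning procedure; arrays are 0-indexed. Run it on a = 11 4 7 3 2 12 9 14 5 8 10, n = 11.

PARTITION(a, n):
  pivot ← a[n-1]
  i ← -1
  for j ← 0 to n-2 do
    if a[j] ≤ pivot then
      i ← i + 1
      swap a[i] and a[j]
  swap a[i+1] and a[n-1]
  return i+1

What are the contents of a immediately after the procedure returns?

pivot = a[10] = 10; i = -1
j=0: a[0]=11 > 10 → no swap
j=1: a[1]=4 ≤ 10 → i=0, swap a[0],a[1] → 4 11 7 3 2 12 9 14 5 8 10
j=2: a[2]=7 ≤ 10 → i=1, swap a[1],a[2] → 4 7 11 3 2 12 9 14 5 8 10
j=3: a[3]=3 ≤ 10 → i=2, swap a[2],a[3] → 4 7 3 11 2 12 9 14 5 8 10
j=4: a[4]=2 ≤ 10 → i=3, swap a[3],a[4] → 4 7 3 2 11 12 9 14 5 8 10
j=5: a[5]=12 > 10 → no swap
j=6: a[6]=9 ≤ 10 → i=4, swap a[4],a[6] → 4 7 3 2 9 12 11 14 5 8 10
j=7: a[7]=14 > 10 → no swap
j=8: a[8]=5 ≤ 10 → i=5, swap a[5],a[8] → 4 7 3 2 9 5 11 14 12 8 10
j=9: a[9]=8 ≤ 10 → i=6, swap a[6],a[9] → 4 7 3 2 9 5 8 14 12 11 10
final swap a[7],a[10] → 4 7 3 2 9 5 8 10 12 11 14; return 7

4 7 3 2 9 5 8 10 12 11 14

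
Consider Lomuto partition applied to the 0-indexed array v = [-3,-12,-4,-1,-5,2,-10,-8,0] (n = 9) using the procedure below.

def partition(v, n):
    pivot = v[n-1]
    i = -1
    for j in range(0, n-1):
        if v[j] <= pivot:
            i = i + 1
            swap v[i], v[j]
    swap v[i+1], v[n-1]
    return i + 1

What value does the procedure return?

pivot=0, i=-1
j=0: -3≤0, i=0, swap(0,0) ⇒ [-3,-12,-4,-1,-5,2,-10,-8,0]
j=1: -12≤0, i=1, swap(1,1) ⇒ [-3,-12,-4,-1,-5,2,-10,-8,0]
j=2: -4≤0, i=2, swap(2,2) ⇒ [-3,-12,-4,-1,-5,2,-10,-8,0]
j=3: -1≤0, i=3, swap(3,3) ⇒ [-3,-12,-4,-1,-5,2,-10,-8,0]
j=4: -5≤0, i=4, swap(4,4) ⇒ [-3,-12,-4,-1,-5,2,-10,-8,0]
j=5: 2>0, skip
j=6: -10≤0, i=5, swap(5,6) ⇒ [-3,-12,-4,-1,-5,-10,2,-8,0]
j=7: -8≤0, i=6, swap(6,7) ⇒ [-3,-12,-4,-1,-5,-10,-8,2,0]
swap(7,8) ⇒ [-3,-12,-4,-1,-5,-10,-8,0,2]; return 7

7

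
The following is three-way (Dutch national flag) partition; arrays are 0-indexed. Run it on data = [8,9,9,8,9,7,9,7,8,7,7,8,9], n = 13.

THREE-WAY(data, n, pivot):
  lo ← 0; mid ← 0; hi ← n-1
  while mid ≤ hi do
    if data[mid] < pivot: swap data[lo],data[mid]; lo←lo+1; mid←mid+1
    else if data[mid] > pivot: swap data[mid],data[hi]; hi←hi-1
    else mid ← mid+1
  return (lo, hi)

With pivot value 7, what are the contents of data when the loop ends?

lo=0 mid=0 hi=12
8>7: swap(0,12), hi=11 ⇒ [9,9,9,8,9,7,9,7,8,7,7,8,8]
9>7: swap(0,11), hi=10 ⇒ [8,9,9,8,9,7,9,7,8,7,7,9,8]
8>7: swap(0,10), hi=9 ⇒ [7,9,9,8,9,7,9,7,8,7,8,9,8]
7=7: mid=1
9>7: swap(1,9), hi=8 ⇒ [7,7,9,8,9,7,9,7,8,9,8,9,8]
7=7: mid=2
9>7: swap(2,8), hi=7 ⇒ [7,7,8,8,9,7,9,7,9,9,8,9,8]
8>7: swap(2,7), hi=6 ⇒ [7,7,7,8,9,7,9,8,9,9,8,9,8]
7=7: mid=3
8>7: swap(3,6), hi=5 ⇒ [7,7,7,9,9,7,8,8,9,9,8,9,8]
9>7: swap(3,5), hi=4 ⇒ [7,7,7,7,9,9,8,8,9,9,8,9,8]
7=7: mid=4
9>7: swap(4,4), hi=3 ⇒ [7,7,7,7,9,9,8,8,9,9,8,9,8]
done. lo=0 hi=3; data=[7,7,7,7,9,9,8,8,9,9,8,9,8]

[7,7,7,7,9,9,8,8,9,9,8,9,8]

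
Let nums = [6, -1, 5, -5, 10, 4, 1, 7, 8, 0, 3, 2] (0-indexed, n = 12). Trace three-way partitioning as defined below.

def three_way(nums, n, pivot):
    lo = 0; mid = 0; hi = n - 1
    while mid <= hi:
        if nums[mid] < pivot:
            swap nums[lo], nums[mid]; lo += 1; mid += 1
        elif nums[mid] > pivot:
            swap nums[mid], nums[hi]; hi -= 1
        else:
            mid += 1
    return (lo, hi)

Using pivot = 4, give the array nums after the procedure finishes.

[2, -1, 3, -5, 0, 1, 4, 8, 7, 10, 5, 6]

pivot = 4; lo=0, mid=0, hi=11
nums[mid]=6>4: swap nums[0],nums[11]; hi=10 → [2, -1, 5, -5, 10, 4, 1, 7, 8, 0, 3, 6]
nums[mid]=2<4: swap nums[0],nums[0]; lo=1,mid=1 → [2, -1, 5, -5, 10, 4, 1, 7, 8, 0, 3, 6]
nums[mid]=-1<4: swap nums[1],nums[1]; lo=2,mid=2 → [2, -1, 5, -5, 10, 4, 1, 7, 8, 0, 3, 6]
nums[mid]=5>4: swap nums[2],nums[10]; hi=9 → [2, -1, 3, -5, 10, 4, 1, 7, 8, 0, 5, 6]
nums[mid]=3<4: swap nums[2],nums[2]; lo=3,mid=3 → [2, -1, 3, -5, 10, 4, 1, 7, 8, 0, 5, 6]
nums[mid]=-5<4: swap nums[3],nums[3]; lo=4,mid=4 → [2, -1, 3, -5, 10, 4, 1, 7, 8, 0, 5, 6]
nums[mid]=10>4: swap nums[4],nums[9]; hi=8 → [2, -1, 3, -5, 0, 4, 1, 7, 8, 10, 5, 6]
nums[mid]=0<4: swap nums[4],nums[4]; lo=5,mid=5 → [2, -1, 3, -5, 0, 4, 1, 7, 8, 10, 5, 6]
nums[mid]=4=4: mid=6
nums[mid]=1<4: swap nums[5],nums[6]; lo=6,mid=7 → [2, -1, 3, -5, 0, 1, 4, 7, 8, 10, 5, 6]
nums[mid]=7>4: swap nums[7],nums[8]; hi=7 → [2, -1, 3, -5, 0, 1, 4, 8, 7, 10, 5, 6]
nums[mid]=8>4: swap nums[7],nums[7]; hi=6 → [2, -1, 3, -5, 0, 1, 4, 8, 7, 10, 5, 6]
end: lo=6, hi=6; nums = [2, -1, 3, -5, 0, 1, 4, 8, 7, 10, 5, 6]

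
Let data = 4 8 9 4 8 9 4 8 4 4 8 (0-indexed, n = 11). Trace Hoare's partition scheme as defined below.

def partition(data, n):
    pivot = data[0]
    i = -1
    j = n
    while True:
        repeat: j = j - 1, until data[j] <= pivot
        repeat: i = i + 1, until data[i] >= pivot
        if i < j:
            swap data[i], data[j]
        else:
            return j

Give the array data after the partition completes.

4 4 4 4 8 9 9 8 8 4 8

pivot = data[0] = 4; i = -1, j = 11
j→9 (data[9]=4≤4), i→0 (data[0]=4≥4); i<j, swap → 4 8 9 4 8 9 4 8 4 4 8
j→8 (data[8]=4≤4), i→1 (data[1]=8≥4); i<j, swap → 4 4 9 4 8 9 4 8 8 4 8
j→6 (data[6]=4≤4), i→2 (data[2]=9≥4); i<j, swap → 4 4 4 4 8 9 9 8 8 4 8
j→3, i→3; i≥j, return j=3. data = 4 4 4 4 8 9 9 8 8 4 8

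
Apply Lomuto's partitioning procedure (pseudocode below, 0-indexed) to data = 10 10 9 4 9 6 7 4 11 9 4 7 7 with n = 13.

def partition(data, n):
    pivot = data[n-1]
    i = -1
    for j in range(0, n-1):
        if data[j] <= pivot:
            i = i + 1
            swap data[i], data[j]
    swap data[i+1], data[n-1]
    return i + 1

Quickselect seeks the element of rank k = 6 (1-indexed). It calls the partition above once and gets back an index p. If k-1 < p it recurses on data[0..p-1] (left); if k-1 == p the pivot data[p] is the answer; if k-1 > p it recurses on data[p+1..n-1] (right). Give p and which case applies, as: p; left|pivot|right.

6; left

pivot = data[12] = 7; i = -1
j=0: data[0]=10 > 7 → no swap
j=1: data[1]=10 > 7 → no swap
j=2: data[2]=9 > 7 → no swap
j=3: data[3]=4 ≤ 7 → i=0, swap data[0],data[3] → 4 10 9 10 9 6 7 4 11 9 4 7 7
j=4: data[4]=9 > 7 → no swap
j=5: data[5]=6 ≤ 7 → i=1, swap data[1],data[5] → 4 6 9 10 9 10 7 4 11 9 4 7 7
j=6: data[6]=7 ≤ 7 → i=2, swap data[2],data[6] → 4 6 7 10 9 10 9 4 11 9 4 7 7
j=7: data[7]=4 ≤ 7 → i=3, swap data[3],data[7] → 4 6 7 4 9 10 9 10 11 9 4 7 7
j=8: data[8]=11 > 7 → no swap
j=9: data[9]=9 > 7 → no swap
j=10: data[10]=4 ≤ 7 → i=4, swap data[4],data[10] → 4 6 7 4 4 10 9 10 11 9 9 7 7
j=11: data[11]=7 ≤ 7 → i=5, swap data[5],data[11] → 4 6 7 4 4 7 9 10 11 9 9 10 7
final swap data[6],data[12] → 4 6 7 4 4 7 7 10 11 9 9 10 9; return 6
p = 6; k-1 = 5 < 6 ⇒ left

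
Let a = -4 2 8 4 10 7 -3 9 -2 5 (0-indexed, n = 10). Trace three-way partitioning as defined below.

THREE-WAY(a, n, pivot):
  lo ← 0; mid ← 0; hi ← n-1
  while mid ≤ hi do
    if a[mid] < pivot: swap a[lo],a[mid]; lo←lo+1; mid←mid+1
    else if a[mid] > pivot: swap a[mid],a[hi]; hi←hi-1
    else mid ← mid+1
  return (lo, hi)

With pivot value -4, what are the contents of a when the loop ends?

pivot = -4; lo=0, mid=0, hi=9
a[mid]=-4=-4: mid=1
a[mid]=2>-4: swap a[1],a[9]; hi=8 → -4 5 8 4 10 7 -3 9 -2 2
a[mid]=5>-4: swap a[1],a[8]; hi=7 → -4 -2 8 4 10 7 -3 9 5 2
a[mid]=-2>-4: swap a[1],a[7]; hi=6 → -4 9 8 4 10 7 -3 -2 5 2
a[mid]=9>-4: swap a[1],a[6]; hi=5 → -4 -3 8 4 10 7 9 -2 5 2
a[mid]=-3>-4: swap a[1],a[5]; hi=4 → -4 7 8 4 10 -3 9 -2 5 2
a[mid]=7>-4: swap a[1],a[4]; hi=3 → -4 10 8 4 7 -3 9 -2 5 2
a[mid]=10>-4: swap a[1],a[3]; hi=2 → -4 4 8 10 7 -3 9 -2 5 2
a[mid]=4>-4: swap a[1],a[2]; hi=1 → -4 8 4 10 7 -3 9 -2 5 2
a[mid]=8>-4: swap a[1],a[1]; hi=0 → -4 8 4 10 7 -3 9 -2 5 2
end: lo=0, hi=0; a = -4 8 4 10 7 -3 9 -2 5 2

-4 8 4 10 7 -3 9 -2 5 2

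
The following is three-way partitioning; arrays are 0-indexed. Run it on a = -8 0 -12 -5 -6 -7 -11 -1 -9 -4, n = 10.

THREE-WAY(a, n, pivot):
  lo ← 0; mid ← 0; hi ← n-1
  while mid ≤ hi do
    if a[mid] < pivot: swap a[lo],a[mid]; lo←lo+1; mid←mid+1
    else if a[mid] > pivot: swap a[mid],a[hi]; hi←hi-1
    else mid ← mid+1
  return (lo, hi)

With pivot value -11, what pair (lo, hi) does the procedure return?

(1, 1)

pivot = -11; lo=0, mid=0, hi=9
a[mid]=-8>-11: swap a[0],a[9]; hi=8 → -4 0 -12 -5 -6 -7 -11 -1 -9 -8
a[mid]=-4>-11: swap a[0],a[8]; hi=7 → -9 0 -12 -5 -6 -7 -11 -1 -4 -8
a[mid]=-9>-11: swap a[0],a[7]; hi=6 → -1 0 -12 -5 -6 -7 -11 -9 -4 -8
a[mid]=-1>-11: swap a[0],a[6]; hi=5 → -11 0 -12 -5 -6 -7 -1 -9 -4 -8
a[mid]=-11=-11: mid=1
a[mid]=0>-11: swap a[1],a[5]; hi=4 → -11 -7 -12 -5 -6 0 -1 -9 -4 -8
a[mid]=-7>-11: swap a[1],a[4]; hi=3 → -11 -6 -12 -5 -7 0 -1 -9 -4 -8
a[mid]=-6>-11: swap a[1],a[3]; hi=2 → -11 -5 -12 -6 -7 0 -1 -9 -4 -8
a[mid]=-5>-11: swap a[1],a[2]; hi=1 → -11 -12 -5 -6 -7 0 -1 -9 -4 -8
a[mid]=-12<-11: swap a[0],a[1]; lo=1,mid=2 → -12 -11 -5 -6 -7 0 -1 -9 -4 -8
end: lo=1, hi=1; a = -12 -11 -5 -6 -7 0 -1 -9 -4 -8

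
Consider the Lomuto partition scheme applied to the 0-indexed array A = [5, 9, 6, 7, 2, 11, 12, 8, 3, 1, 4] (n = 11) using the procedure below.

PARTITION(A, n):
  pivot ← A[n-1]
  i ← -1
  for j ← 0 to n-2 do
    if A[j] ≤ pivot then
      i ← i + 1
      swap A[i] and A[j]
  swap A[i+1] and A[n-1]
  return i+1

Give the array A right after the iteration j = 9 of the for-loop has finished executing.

[2, 3, 1, 7, 5, 11, 12, 8, 9, 6, 4]

pivot = A[10] = 4; i = -1
j=0: A[0]=5 > 4 → no swap
j=1: A[1]=9 > 4 → no swap
j=2: A[2]=6 > 4 → no swap
j=3: A[3]=7 > 4 → no swap
j=4: A[4]=2 ≤ 4 → i=0, swap A[0],A[4] → [2, 9, 6, 7, 5, 11, 12, 8, 3, 1, 4]
j=5: A[5]=11 > 4 → no swap
j=6: A[6]=12 > 4 → no swap
j=7: A[7]=8 > 4 → no swap
j=8: A[8]=3 ≤ 4 → i=1, swap A[1],A[8] → [2, 3, 6, 7, 5, 11, 12, 8, 9, 1, 4]
j=9: A[9]=1 ≤ 4 → i=2, swap A[2],A[9] → [2, 3, 1, 7, 5, 11, 12, 8, 9, 6, 4]
(after j=9) A = [2, 3, 1, 7, 5, 11, 12, 8, 9, 6, 4]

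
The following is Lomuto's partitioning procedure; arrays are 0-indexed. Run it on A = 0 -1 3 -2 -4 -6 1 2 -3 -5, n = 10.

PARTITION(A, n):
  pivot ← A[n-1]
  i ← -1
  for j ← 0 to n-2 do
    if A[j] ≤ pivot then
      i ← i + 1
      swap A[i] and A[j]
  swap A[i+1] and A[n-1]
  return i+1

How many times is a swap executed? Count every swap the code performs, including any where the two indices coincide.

2

pivot=-5, i=-1
j=0: 0>-5, skip
j=1: -1>-5, skip
j=2: 3>-5, skip
j=3: -2>-5, skip
j=4: -4>-5, skip
j=5: -6≤-5, i=0, swap(0,5) ⇒ -6 -1 3 -2 -4 0 1 2 -3 -5
j=6: 1>-5, skip
j=7: 2>-5, skip
j=8: -3>-5, skip
swap(1,9) ⇒ -6 -5 3 -2 -4 0 1 2 -3 -1; return 1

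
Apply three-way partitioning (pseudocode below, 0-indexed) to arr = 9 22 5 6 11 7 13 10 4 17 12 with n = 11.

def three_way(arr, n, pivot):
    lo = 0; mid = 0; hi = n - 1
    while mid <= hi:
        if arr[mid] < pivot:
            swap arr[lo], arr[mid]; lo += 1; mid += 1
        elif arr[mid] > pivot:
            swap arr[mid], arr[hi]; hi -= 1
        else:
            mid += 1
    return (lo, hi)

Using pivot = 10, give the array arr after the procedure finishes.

pivot = 10; lo=0, mid=0, hi=10
arr[mid]=9<10: swap arr[0],arr[0]; lo=1,mid=1 → 9 22 5 6 11 7 13 10 4 17 12
arr[mid]=22>10: swap arr[1],arr[10]; hi=9 → 9 12 5 6 11 7 13 10 4 17 22
arr[mid]=12>10: swap arr[1],arr[9]; hi=8 → 9 17 5 6 11 7 13 10 4 12 22
arr[mid]=17>10: swap arr[1],arr[8]; hi=7 → 9 4 5 6 11 7 13 10 17 12 22
arr[mid]=4<10: swap arr[1],arr[1]; lo=2,mid=2 → 9 4 5 6 11 7 13 10 17 12 22
arr[mid]=5<10: swap arr[2],arr[2]; lo=3,mid=3 → 9 4 5 6 11 7 13 10 17 12 22
arr[mid]=6<10: swap arr[3],arr[3]; lo=4,mid=4 → 9 4 5 6 11 7 13 10 17 12 22
arr[mid]=11>10: swap arr[4],arr[7]; hi=6 → 9 4 5 6 10 7 13 11 17 12 22
arr[mid]=10=10: mid=5
arr[mid]=7<10: swap arr[4],arr[5]; lo=5,mid=6 → 9 4 5 6 7 10 13 11 17 12 22
arr[mid]=13>10: swap arr[6],arr[6]; hi=5 → 9 4 5 6 7 10 13 11 17 12 22
end: lo=5, hi=5; arr = 9 4 5 6 7 10 13 11 17 12 22

9 4 5 6 7 10 13 11 17 12 22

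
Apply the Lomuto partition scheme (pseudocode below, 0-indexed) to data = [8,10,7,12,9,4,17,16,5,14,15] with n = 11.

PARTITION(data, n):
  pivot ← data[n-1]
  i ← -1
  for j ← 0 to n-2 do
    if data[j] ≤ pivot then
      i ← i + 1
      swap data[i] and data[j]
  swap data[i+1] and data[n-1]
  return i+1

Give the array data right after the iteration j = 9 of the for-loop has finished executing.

[8,10,7,12,9,4,5,14,17,16,15]

pivot=15, i=-1
j=0: 8≤15, i=0, swap(0,0) ⇒ [8,10,7,12,9,4,17,16,5,14,15]
j=1: 10≤15, i=1, swap(1,1) ⇒ [8,10,7,12,9,4,17,16,5,14,15]
j=2: 7≤15, i=2, swap(2,2) ⇒ [8,10,7,12,9,4,17,16,5,14,15]
j=3: 12≤15, i=3, swap(3,3) ⇒ [8,10,7,12,9,4,17,16,5,14,15]
j=4: 9≤15, i=4, swap(4,4) ⇒ [8,10,7,12,9,4,17,16,5,14,15]
j=5: 4≤15, i=5, swap(5,5) ⇒ [8,10,7,12,9,4,17,16,5,14,15]
j=6: 17>15, skip
j=7: 16>15, skip
j=8: 5≤15, i=6, swap(6,8) ⇒ [8,10,7,12,9,4,5,16,17,14,15]
j=9: 14≤15, i=7, swap(7,9) ⇒ [8,10,7,12,9,4,5,14,17,16,15]
(after j=9) data = [8,10,7,12,9,4,5,14,17,16,15]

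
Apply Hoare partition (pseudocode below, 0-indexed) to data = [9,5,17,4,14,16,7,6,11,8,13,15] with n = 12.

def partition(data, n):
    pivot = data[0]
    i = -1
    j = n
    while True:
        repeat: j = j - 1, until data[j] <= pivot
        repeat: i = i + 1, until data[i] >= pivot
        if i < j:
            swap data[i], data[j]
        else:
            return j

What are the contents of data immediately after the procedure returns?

[8,5,6,4,7,16,14,17,11,9,13,15]

pivot=9
j stops at 9 (8), i stops at 0 (9); swap ⇒ [8,5,17,4,14,16,7,6,11,9,13,15]
j stops at 7 (6), i stops at 2 (17); swap ⇒ [8,5,6,4,14,16,7,17,11,9,13,15]
j stops at 6 (7), i stops at 4 (14); swap ⇒ [8,5,6,4,7,16,14,17,11,9,13,15]
j stops at 4, i stops at 5; i≥j ⇒ return 4. data=[8,5,6,4,7,16,14,17,11,9,13,15]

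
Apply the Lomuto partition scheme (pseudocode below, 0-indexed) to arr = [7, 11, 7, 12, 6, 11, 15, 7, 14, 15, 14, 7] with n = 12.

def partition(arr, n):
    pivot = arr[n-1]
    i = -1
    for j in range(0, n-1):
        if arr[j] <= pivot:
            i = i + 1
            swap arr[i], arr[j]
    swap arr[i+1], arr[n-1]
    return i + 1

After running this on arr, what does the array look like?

pivot=7, i=-1
j=0: 7≤7, i=0, swap(0,0) ⇒ [7, 11, 7, 12, 6, 11, 15, 7, 14, 15, 14, 7]
j=1: 11>7, skip
j=2: 7≤7, i=1, swap(1,2) ⇒ [7, 7, 11, 12, 6, 11, 15, 7, 14, 15, 14, 7]
j=3: 12>7, skip
j=4: 6≤7, i=2, swap(2,4) ⇒ [7, 7, 6, 12, 11, 11, 15, 7, 14, 15, 14, 7]
j=5: 11>7, skip
j=6: 15>7, skip
j=7: 7≤7, i=3, swap(3,7) ⇒ [7, 7, 6, 7, 11, 11, 15, 12, 14, 15, 14, 7]
j=8: 14>7, skip
j=9: 15>7, skip
j=10: 14>7, skip
swap(4,11) ⇒ [7, 7, 6, 7, 7, 11, 15, 12, 14, 15, 14, 11]; return 4

[7, 7, 6, 7, 7, 11, 15, 12, 14, 15, 14, 11]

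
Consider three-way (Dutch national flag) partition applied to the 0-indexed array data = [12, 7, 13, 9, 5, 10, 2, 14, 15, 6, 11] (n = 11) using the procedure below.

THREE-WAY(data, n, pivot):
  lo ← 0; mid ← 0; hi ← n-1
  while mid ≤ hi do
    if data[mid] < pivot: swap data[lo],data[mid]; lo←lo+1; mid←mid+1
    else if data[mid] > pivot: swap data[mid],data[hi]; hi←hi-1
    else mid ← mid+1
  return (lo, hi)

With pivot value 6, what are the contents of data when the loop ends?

pivot = 6; lo=0, mid=0, hi=10
data[mid]=12>6: swap data[0],data[10]; hi=9 → [11, 7, 13, 9, 5, 10, 2, 14, 15, 6, 12]
data[mid]=11>6: swap data[0],data[9]; hi=8 → [6, 7, 13, 9, 5, 10, 2, 14, 15, 11, 12]
data[mid]=6=6: mid=1
data[mid]=7>6: swap data[1],data[8]; hi=7 → [6, 15, 13, 9, 5, 10, 2, 14, 7, 11, 12]
data[mid]=15>6: swap data[1],data[7]; hi=6 → [6, 14, 13, 9, 5, 10, 2, 15, 7, 11, 12]
data[mid]=14>6: swap data[1],data[6]; hi=5 → [6, 2, 13, 9, 5, 10, 14, 15, 7, 11, 12]
data[mid]=2<6: swap data[0],data[1]; lo=1,mid=2 → [2, 6, 13, 9, 5, 10, 14, 15, 7, 11, 12]
data[mid]=13>6: swap data[2],data[5]; hi=4 → [2, 6, 10, 9, 5, 13, 14, 15, 7, 11, 12]
data[mid]=10>6: swap data[2],data[4]; hi=3 → [2, 6, 5, 9, 10, 13, 14, 15, 7, 11, 12]
data[mid]=5<6: swap data[1],data[2]; lo=2,mid=3 → [2, 5, 6, 9, 10, 13, 14, 15, 7, 11, 12]
data[mid]=9>6: swap data[3],data[3]; hi=2 → [2, 5, 6, 9, 10, 13, 14, 15, 7, 11, 12]
end: lo=2, hi=2; data = [2, 5, 6, 9, 10, 13, 14, 15, 7, 11, 12]

[2, 5, 6, 9, 10, 13, 14, 15, 7, 11, 12]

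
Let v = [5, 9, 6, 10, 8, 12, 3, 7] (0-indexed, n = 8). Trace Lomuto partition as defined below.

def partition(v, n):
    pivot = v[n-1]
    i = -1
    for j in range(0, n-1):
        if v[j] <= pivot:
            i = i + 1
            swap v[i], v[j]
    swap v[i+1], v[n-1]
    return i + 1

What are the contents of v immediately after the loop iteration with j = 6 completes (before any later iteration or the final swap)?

[5, 6, 3, 10, 8, 12, 9, 7]

pivot=7, i=-1
j=0: 5≤7, i=0, swap(0,0) ⇒ [5, 9, 6, 10, 8, 12, 3, 7]
j=1: 9>7, skip
j=2: 6≤7, i=1, swap(1,2) ⇒ [5, 6, 9, 10, 8, 12, 3, 7]
j=3: 10>7, skip
j=4: 8>7, skip
j=5: 12>7, skip
j=6: 3≤7, i=2, swap(2,6) ⇒ [5, 6, 3, 10, 8, 12, 9, 7]
(after j=6) v = [5, 6, 3, 10, 8, 12, 9, 7]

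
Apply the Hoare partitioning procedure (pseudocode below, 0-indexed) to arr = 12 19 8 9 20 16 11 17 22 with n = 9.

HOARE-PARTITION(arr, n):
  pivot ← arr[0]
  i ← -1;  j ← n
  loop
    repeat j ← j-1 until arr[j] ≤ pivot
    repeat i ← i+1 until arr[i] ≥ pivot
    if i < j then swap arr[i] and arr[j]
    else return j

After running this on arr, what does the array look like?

pivot=12
j stops at 6 (11), i stops at 0 (12); swap ⇒ 11 19 8 9 20 16 12 17 22
j stops at 3 (9), i stops at 1 (19); swap ⇒ 11 9 8 19 20 16 12 17 22
j stops at 2, i stops at 3; i≥j ⇒ return 2. arr=11 9 8 19 20 16 12 17 22

11 9 8 19 20 16 12 17 22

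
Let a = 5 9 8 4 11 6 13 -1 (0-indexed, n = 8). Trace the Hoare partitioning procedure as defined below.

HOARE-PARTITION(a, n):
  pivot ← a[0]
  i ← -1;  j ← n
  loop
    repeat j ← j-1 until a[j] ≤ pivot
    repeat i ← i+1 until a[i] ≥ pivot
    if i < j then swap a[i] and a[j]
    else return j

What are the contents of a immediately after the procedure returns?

pivot = a[0] = 5; i = -1, j = 8
j→7 (a[7]=-1≤5), i→0 (a[0]=5≥5); i<j, swap → -1 9 8 4 11 6 13 5
j→3 (a[3]=4≤5), i→1 (a[1]=9≥5); i<j, swap → -1 4 8 9 11 6 13 5
j→1, i→2; i≥j, return j=1. a = -1 4 8 9 11 6 13 5

-1 4 8 9 11 6 13 5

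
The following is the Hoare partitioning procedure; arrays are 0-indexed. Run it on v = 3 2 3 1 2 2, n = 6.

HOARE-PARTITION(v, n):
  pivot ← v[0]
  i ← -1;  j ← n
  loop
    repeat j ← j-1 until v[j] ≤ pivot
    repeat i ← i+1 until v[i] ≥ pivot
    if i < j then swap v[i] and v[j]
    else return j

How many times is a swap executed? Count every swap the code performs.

2

pivot=3
j stops at 5 (2), i stops at 0 (3); swap ⇒ 2 2 3 1 2 3
j stops at 4 (2), i stops at 2 (3); swap ⇒ 2 2 2 1 3 3
j stops at 3, i stops at 4; i≥j ⇒ return 3. v=2 2 2 1 3 3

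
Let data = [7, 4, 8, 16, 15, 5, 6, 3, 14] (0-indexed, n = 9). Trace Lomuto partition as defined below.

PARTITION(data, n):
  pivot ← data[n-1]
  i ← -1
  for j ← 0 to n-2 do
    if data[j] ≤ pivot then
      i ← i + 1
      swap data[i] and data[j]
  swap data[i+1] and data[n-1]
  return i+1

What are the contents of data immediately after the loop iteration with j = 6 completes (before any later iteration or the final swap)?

pivot = data[8] = 14; i = -1
j=0: data[0]=7 ≤ 14 → i=0, swap data[0],data[0] (no change) → [7, 4, 8, 16, 15, 5, 6, 3, 14]
j=1: data[1]=4 ≤ 14 → i=1, swap data[1],data[1] (no change) → [7, 4, 8, 16, 15, 5, 6, 3, 14]
j=2: data[2]=8 ≤ 14 → i=2, swap data[2],data[2] (no change) → [7, 4, 8, 16, 15, 5, 6, 3, 14]
j=3: data[3]=16 > 14 → no swap
j=4: data[4]=15 > 14 → no swap
j=5: data[5]=5 ≤ 14 → i=3, swap data[3],data[5] → [7, 4, 8, 5, 15, 16, 6, 3, 14]
j=6: data[6]=6 ≤ 14 → i=4, swap data[4],data[6] → [7, 4, 8, 5, 6, 16, 15, 3, 14]
(after j=6) data = [7, 4, 8, 5, 6, 16, 15, 3, 14]

[7, 4, 8, 5, 6, 16, 15, 3, 14]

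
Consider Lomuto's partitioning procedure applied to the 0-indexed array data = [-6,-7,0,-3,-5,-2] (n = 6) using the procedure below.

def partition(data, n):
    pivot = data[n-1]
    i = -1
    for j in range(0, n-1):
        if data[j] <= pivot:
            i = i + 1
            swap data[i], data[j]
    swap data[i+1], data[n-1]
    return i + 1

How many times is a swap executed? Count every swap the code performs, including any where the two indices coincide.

5

pivot = data[5] = -2; i = -1
j=0: data[0]=-6 ≤ -2 → i=0, swap data[0],data[0] (no change) → [-6,-7,0,-3,-5,-2]
j=1: data[1]=-7 ≤ -2 → i=1, swap data[1],data[1] (no change) → [-6,-7,0,-3,-5,-2]
j=2: data[2]=0 > -2 → no swap
j=3: data[3]=-3 ≤ -2 → i=2, swap data[2],data[3] → [-6,-7,-3,0,-5,-2]
j=4: data[4]=-5 ≤ -2 → i=3, swap data[3],data[4] → [-6,-7,-3,-5,0,-2]
final swap data[4],data[5] → [-6,-7,-3,-5,-2,0]; return 4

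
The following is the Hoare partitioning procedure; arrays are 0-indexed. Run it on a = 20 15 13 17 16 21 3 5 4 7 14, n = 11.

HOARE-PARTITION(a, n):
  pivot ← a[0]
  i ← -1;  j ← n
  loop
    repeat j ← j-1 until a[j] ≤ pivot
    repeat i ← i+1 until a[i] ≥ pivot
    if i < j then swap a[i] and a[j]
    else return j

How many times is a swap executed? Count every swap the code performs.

2

pivot = a[0] = 20; i = -1, j = 11
j→10 (a[10]=14≤20), i→0 (a[0]=20≥20); i<j, swap → 14 15 13 17 16 21 3 5 4 7 20
j→9 (a[9]=7≤20), i→5 (a[5]=21≥20); i<j, swap → 14 15 13 17 16 7 3 5 4 21 20
j→8, i→9; i≥j, return j=8. a = 14 15 13 17 16 7 3 5 4 21 20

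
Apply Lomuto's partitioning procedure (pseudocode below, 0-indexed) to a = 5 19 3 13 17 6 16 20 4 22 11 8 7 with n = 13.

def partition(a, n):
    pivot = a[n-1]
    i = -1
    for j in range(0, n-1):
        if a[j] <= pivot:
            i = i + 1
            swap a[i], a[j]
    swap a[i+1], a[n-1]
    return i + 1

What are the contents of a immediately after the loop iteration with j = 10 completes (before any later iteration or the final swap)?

pivot = a[12] = 7; i = -1
j=0: a[0]=5 ≤ 7 → i=0, swap a[0],a[0] (no change) → 5 19 3 13 17 6 16 20 4 22 11 8 7
j=1: a[1]=19 > 7 → no swap
j=2: a[2]=3 ≤ 7 → i=1, swap a[1],a[2] → 5 3 19 13 17 6 16 20 4 22 11 8 7
j=3: a[3]=13 > 7 → no swap
j=4: a[4]=17 > 7 → no swap
j=5: a[5]=6 ≤ 7 → i=2, swap a[2],a[5] → 5 3 6 13 17 19 16 20 4 22 11 8 7
j=6: a[6]=16 > 7 → no swap
j=7: a[7]=20 > 7 → no swap
j=8: a[8]=4 ≤ 7 → i=3, swap a[3],a[8] → 5 3 6 4 17 19 16 20 13 22 11 8 7
j=9: a[9]=22 > 7 → no swap
j=10: a[10]=11 > 7 → no swap
(after j=10) a = 5 3 6 4 17 19 16 20 13 22 11 8 7

5 3 6 4 17 19 16 20 13 22 11 8 7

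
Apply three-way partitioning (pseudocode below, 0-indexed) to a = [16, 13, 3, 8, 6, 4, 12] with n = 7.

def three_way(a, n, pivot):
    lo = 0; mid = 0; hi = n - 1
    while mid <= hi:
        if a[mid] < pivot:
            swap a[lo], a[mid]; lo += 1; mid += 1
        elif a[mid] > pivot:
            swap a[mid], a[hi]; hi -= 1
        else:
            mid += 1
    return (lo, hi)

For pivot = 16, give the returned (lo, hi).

pivot = 16; lo=0, mid=0, hi=6
a[mid]=16=16: mid=1
a[mid]=13<16: swap a[0],a[1]; lo=1,mid=2 → [13, 16, 3, 8, 6, 4, 12]
a[mid]=3<16: swap a[1],a[2]; lo=2,mid=3 → [13, 3, 16, 8, 6, 4, 12]
a[mid]=8<16: swap a[2],a[3]; lo=3,mid=4 → [13, 3, 8, 16, 6, 4, 12]
a[mid]=6<16: swap a[3],a[4]; lo=4,mid=5 → [13, 3, 8, 6, 16, 4, 12]
a[mid]=4<16: swap a[4],a[5]; lo=5,mid=6 → [13, 3, 8, 6, 4, 16, 12]
a[mid]=12<16: swap a[5],a[6]; lo=6,mid=7 → [13, 3, 8, 6, 4, 12, 16]
end: lo=6, hi=6; a = [13, 3, 8, 6, 4, 12, 16]

(6, 6)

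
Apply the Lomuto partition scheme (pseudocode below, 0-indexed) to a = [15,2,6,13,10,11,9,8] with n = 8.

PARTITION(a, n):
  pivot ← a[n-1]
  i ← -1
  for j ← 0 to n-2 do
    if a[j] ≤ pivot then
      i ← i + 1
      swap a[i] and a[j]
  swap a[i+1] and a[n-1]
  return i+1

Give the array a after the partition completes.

pivot = a[7] = 8; i = -1
j=0: a[0]=15 > 8 → no swap
j=1: a[1]=2 ≤ 8 → i=0, swap a[0],a[1] → [2,15,6,13,10,11,9,8]
j=2: a[2]=6 ≤ 8 → i=1, swap a[1],a[2] → [2,6,15,13,10,11,9,8]
j=3: a[3]=13 > 8 → no swap
j=4: a[4]=10 > 8 → no swap
j=5: a[5]=11 > 8 → no swap
j=6: a[6]=9 > 8 → no swap
final swap a[2],a[7] → [2,6,8,13,10,11,9,15]; return 2

[2,6,8,13,10,11,9,15]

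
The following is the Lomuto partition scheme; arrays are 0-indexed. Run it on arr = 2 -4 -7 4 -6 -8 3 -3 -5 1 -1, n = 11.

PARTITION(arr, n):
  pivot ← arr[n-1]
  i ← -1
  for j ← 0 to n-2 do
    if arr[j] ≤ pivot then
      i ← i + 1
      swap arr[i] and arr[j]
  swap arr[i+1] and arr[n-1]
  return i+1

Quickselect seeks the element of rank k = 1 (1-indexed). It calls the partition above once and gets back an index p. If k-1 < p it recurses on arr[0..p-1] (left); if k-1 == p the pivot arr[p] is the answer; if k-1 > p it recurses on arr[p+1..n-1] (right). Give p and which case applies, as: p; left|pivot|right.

6; left

pivot=-1, i=-1
j=0: 2>-1, skip
j=1: -4≤-1, i=0, swap(0,1) ⇒ -4 2 -7 4 -6 -8 3 -3 -5 1 -1
j=2: -7≤-1, i=1, swap(1,2) ⇒ -4 -7 2 4 -6 -8 3 -3 -5 1 -1
j=3: 4>-1, skip
j=4: -6≤-1, i=2, swap(2,4) ⇒ -4 -7 -6 4 2 -8 3 -3 -5 1 -1
j=5: -8≤-1, i=3, swap(3,5) ⇒ -4 -7 -6 -8 2 4 3 -3 -5 1 -1
j=6: 3>-1, skip
j=7: -3≤-1, i=4, swap(4,7) ⇒ -4 -7 -6 -8 -3 4 3 2 -5 1 -1
j=8: -5≤-1, i=5, swap(5,8) ⇒ -4 -7 -6 -8 -3 -5 3 2 4 1 -1
j=9: 1>-1, skip
swap(6,10) ⇒ -4 -7 -6 -8 -3 -5 -1 2 4 1 3; return 6
p = 6; k-1 = 0 < 6 ⇒ left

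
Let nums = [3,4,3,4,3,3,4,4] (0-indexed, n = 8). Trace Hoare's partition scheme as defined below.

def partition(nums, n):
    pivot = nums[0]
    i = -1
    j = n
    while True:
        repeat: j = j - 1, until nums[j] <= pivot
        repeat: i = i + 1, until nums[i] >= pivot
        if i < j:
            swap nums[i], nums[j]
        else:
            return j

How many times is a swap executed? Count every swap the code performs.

2

pivot=3
j stops at 5 (3), i stops at 0 (3); swap ⇒ [3,4,3,4,3,3,4,4]
j stops at 4 (3), i stops at 1 (4); swap ⇒ [3,3,3,4,4,3,4,4]
j stops at 2, i stops at 2; i≥j ⇒ return 2. nums=[3,3,3,4,4,3,4,4]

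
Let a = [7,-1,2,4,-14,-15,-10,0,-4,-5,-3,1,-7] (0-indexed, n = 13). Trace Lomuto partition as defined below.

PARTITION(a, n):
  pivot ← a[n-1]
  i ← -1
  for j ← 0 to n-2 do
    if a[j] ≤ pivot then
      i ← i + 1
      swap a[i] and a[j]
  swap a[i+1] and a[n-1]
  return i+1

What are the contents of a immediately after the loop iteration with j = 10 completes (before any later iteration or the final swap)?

[-14,-15,-10,4,7,-1,2,0,-4,-5,-3,1,-7]

pivot = a[12] = -7; i = -1
j=0: a[0]=7 > -7 → no swap
j=1: a[1]=-1 > -7 → no swap
j=2: a[2]=2 > -7 → no swap
j=3: a[3]=4 > -7 → no swap
j=4: a[4]=-14 ≤ -7 → i=0, swap a[0],a[4] → [-14,-1,2,4,7,-15,-10,0,-4,-5,-3,1,-7]
j=5: a[5]=-15 ≤ -7 → i=1, swap a[1],a[5] → [-14,-15,2,4,7,-1,-10,0,-4,-5,-3,1,-7]
j=6: a[6]=-10 ≤ -7 → i=2, swap a[2],a[6] → [-14,-15,-10,4,7,-1,2,0,-4,-5,-3,1,-7]
j=7: a[7]=0 > -7 → no swap
j=8: a[8]=-4 > -7 → no swap
j=9: a[9]=-5 > -7 → no swap
j=10: a[10]=-3 > -7 → no swap
(after j=10) a = [-14,-15,-10,4,7,-1,2,0,-4,-5,-3,1,-7]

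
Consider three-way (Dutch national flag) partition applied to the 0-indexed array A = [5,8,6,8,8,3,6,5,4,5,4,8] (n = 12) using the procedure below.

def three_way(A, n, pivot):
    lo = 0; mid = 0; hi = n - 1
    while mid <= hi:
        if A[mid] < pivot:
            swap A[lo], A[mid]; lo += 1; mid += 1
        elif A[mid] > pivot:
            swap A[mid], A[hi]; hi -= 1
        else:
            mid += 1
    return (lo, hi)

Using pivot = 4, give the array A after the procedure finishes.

lo=0 mid=0 hi=11
5>4: swap(0,11), hi=10 ⇒ [8,8,6,8,8,3,6,5,4,5,4,5]
8>4: swap(0,10), hi=9 ⇒ [4,8,6,8,8,3,6,5,4,5,8,5]
4=4: mid=1
8>4: swap(1,9), hi=8 ⇒ [4,5,6,8,8,3,6,5,4,8,8,5]
5>4: swap(1,8), hi=7 ⇒ [4,4,6,8,8,3,6,5,5,8,8,5]
4=4: mid=2
6>4: swap(2,7), hi=6 ⇒ [4,4,5,8,8,3,6,6,5,8,8,5]
5>4: swap(2,6), hi=5 ⇒ [4,4,6,8,8,3,5,6,5,8,8,5]
6>4: swap(2,5), hi=4 ⇒ [4,4,3,8,8,6,5,6,5,8,8,5]
3<4: swap(0,2), lo=1 mid=3 ⇒ [3,4,4,8,8,6,5,6,5,8,8,5]
8>4: swap(3,4), hi=3 ⇒ [3,4,4,8,8,6,5,6,5,8,8,5]
8>4: swap(3,3), hi=2 ⇒ [3,4,4,8,8,6,5,6,5,8,8,5]
done. lo=1 hi=2; A=[3,4,4,8,8,6,5,6,5,8,8,5]

[3,4,4,8,8,6,5,6,5,8,8,5]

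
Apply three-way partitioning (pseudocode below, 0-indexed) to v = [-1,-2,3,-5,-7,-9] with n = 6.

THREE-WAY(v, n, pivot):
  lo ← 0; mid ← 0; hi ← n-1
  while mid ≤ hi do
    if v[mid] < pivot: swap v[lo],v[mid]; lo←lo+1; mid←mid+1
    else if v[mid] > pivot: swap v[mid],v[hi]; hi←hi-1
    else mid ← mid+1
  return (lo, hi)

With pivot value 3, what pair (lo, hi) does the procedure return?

(5, 5)

lo=0 mid=0 hi=5
-1<3: swap(0,0), lo=1 mid=1 ⇒ [-1,-2,3,-5,-7,-9]
-2<3: swap(1,1), lo=2 mid=2 ⇒ [-1,-2,3,-5,-7,-9]
3=3: mid=3
-5<3: swap(2,3), lo=3 mid=4 ⇒ [-1,-2,-5,3,-7,-9]
-7<3: swap(3,4), lo=4 mid=5 ⇒ [-1,-2,-5,-7,3,-9]
-9<3: swap(4,5), lo=5 mid=6 ⇒ [-1,-2,-5,-7,-9,3]
done. lo=5 hi=5; v=[-1,-2,-5,-7,-9,3]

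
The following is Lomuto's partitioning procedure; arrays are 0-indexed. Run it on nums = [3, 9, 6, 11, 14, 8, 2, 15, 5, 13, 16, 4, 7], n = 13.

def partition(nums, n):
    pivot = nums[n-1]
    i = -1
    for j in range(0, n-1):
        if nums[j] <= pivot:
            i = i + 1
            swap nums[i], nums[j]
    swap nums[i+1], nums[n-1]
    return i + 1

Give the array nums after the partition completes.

pivot=7, i=-1
j=0: 3≤7, i=0, swap(0,0) ⇒ [3, 9, 6, 11, 14, 8, 2, 15, 5, 13, 16, 4, 7]
j=1: 9>7, skip
j=2: 6≤7, i=1, swap(1,2) ⇒ [3, 6, 9, 11, 14, 8, 2, 15, 5, 13, 16, 4, 7]
j=3: 11>7, skip
j=4: 14>7, skip
j=5: 8>7, skip
j=6: 2≤7, i=2, swap(2,6) ⇒ [3, 6, 2, 11, 14, 8, 9, 15, 5, 13, 16, 4, 7]
j=7: 15>7, skip
j=8: 5≤7, i=3, swap(3,8) ⇒ [3, 6, 2, 5, 14, 8, 9, 15, 11, 13, 16, 4, 7]
j=9: 13>7, skip
j=10: 16>7, skip
j=11: 4≤7, i=4, swap(4,11) ⇒ [3, 6, 2, 5, 4, 8, 9, 15, 11, 13, 16, 14, 7]
swap(5,12) ⇒ [3, 6, 2, 5, 4, 7, 9, 15, 11, 13, 16, 14, 8]; return 5

[3, 6, 2, 5, 4, 7, 9, 15, 11, 13, 16, 14, 8]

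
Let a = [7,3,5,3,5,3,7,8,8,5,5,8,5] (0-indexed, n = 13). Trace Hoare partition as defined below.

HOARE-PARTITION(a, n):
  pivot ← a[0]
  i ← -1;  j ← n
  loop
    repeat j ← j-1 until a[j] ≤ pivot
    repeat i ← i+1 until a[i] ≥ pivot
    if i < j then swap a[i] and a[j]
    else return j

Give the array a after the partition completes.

[5,3,5,3,5,3,5,5,8,8,7,8,7]

pivot=7
j stops at 12 (5), i stops at 0 (7); swap ⇒ [5,3,5,3,5,3,7,8,8,5,5,8,7]
j stops at 10 (5), i stops at 6 (7); swap ⇒ [5,3,5,3,5,3,5,8,8,5,7,8,7]
j stops at 9 (5), i stops at 7 (8); swap ⇒ [5,3,5,3,5,3,5,5,8,8,7,8,7]
j stops at 7, i stops at 8; i≥j ⇒ return 7. a=[5,3,5,3,5,3,5,5,8,8,7,8,7]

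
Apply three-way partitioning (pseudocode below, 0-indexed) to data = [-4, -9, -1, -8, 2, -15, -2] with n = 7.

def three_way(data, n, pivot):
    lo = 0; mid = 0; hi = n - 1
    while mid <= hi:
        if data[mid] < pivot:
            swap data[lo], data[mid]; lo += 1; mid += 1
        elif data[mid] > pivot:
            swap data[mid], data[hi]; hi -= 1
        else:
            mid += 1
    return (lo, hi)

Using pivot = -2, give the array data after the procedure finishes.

lo=0 mid=0 hi=6
-4<-2: swap(0,0), lo=1 mid=1 ⇒ [-4, -9, -1, -8, 2, -15, -2]
-9<-2: swap(1,1), lo=2 mid=2 ⇒ [-4, -9, -1, -8, 2, -15, -2]
-1>-2: swap(2,6), hi=5 ⇒ [-4, -9, -2, -8, 2, -15, -1]
-2=-2: mid=3
-8<-2: swap(2,3), lo=3 mid=4 ⇒ [-4, -9, -8, -2, 2, -15, -1]
2>-2: swap(4,5), hi=4 ⇒ [-4, -9, -8, -2, -15, 2, -1]
-15<-2: swap(3,4), lo=4 mid=5 ⇒ [-4, -9, -8, -15, -2, 2, -1]
done. lo=4 hi=4; data=[-4, -9, -8, -15, -2, 2, -1]

[-4, -9, -8, -15, -2, 2, -1]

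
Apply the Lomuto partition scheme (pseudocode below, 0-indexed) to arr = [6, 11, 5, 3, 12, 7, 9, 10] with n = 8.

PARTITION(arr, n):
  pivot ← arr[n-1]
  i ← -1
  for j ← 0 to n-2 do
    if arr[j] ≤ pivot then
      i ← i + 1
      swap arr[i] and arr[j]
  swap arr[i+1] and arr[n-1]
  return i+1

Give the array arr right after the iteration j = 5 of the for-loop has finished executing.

pivot = arr[7] = 10; i = -1
j=0: arr[0]=6 ≤ 10 → i=0, swap arr[0],arr[0] (no change) → [6, 11, 5, 3, 12, 7, 9, 10]
j=1: arr[1]=11 > 10 → no swap
j=2: arr[2]=5 ≤ 10 → i=1, swap arr[1],arr[2] → [6, 5, 11, 3, 12, 7, 9, 10]
j=3: arr[3]=3 ≤ 10 → i=2, swap arr[2],arr[3] → [6, 5, 3, 11, 12, 7, 9, 10]
j=4: arr[4]=12 > 10 → no swap
j=5: arr[5]=7 ≤ 10 → i=3, swap arr[3],arr[5] → [6, 5, 3, 7, 12, 11, 9, 10]
(after j=5) arr = [6, 5, 3, 7, 12, 11, 9, 10]

[6, 5, 3, 7, 12, 11, 9, 10]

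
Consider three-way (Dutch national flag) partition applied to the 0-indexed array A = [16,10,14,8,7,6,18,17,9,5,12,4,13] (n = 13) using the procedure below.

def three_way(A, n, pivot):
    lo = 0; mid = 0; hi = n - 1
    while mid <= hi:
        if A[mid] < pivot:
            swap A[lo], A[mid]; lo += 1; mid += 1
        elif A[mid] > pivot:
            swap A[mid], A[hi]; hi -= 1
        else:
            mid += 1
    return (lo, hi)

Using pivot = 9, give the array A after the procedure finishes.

[4,5,8,7,6,9,17,18,14,12,10,13,16]

pivot = 9; lo=0, mid=0, hi=12
A[mid]=16>9: swap A[0],A[12]; hi=11 → [13,10,14,8,7,6,18,17,9,5,12,4,16]
A[mid]=13>9: swap A[0],A[11]; hi=10 → [4,10,14,8,7,6,18,17,9,5,12,13,16]
A[mid]=4<9: swap A[0],A[0]; lo=1,mid=1 → [4,10,14,8,7,6,18,17,9,5,12,13,16]
A[mid]=10>9: swap A[1],A[10]; hi=9 → [4,12,14,8,7,6,18,17,9,5,10,13,16]
A[mid]=12>9: swap A[1],A[9]; hi=8 → [4,5,14,8,7,6,18,17,9,12,10,13,16]
A[mid]=5<9: swap A[1],A[1]; lo=2,mid=2 → [4,5,14,8,7,6,18,17,9,12,10,13,16]
A[mid]=14>9: swap A[2],A[8]; hi=7 → [4,5,9,8,7,6,18,17,14,12,10,13,16]
A[mid]=9=9: mid=3
A[mid]=8<9: swap A[2],A[3]; lo=3,mid=4 → [4,5,8,9,7,6,18,17,14,12,10,13,16]
A[mid]=7<9: swap A[3],A[4]; lo=4,mid=5 → [4,5,8,7,9,6,18,17,14,12,10,13,16]
A[mid]=6<9: swap A[4],A[5]; lo=5,mid=6 → [4,5,8,7,6,9,18,17,14,12,10,13,16]
A[mid]=18>9: swap A[6],A[7]; hi=6 → [4,5,8,7,6,9,17,18,14,12,10,13,16]
A[mid]=17>9: swap A[6],A[6]; hi=5 → [4,5,8,7,6,9,17,18,14,12,10,13,16]
end: lo=5, hi=5; A = [4,5,8,7,6,9,17,18,14,12,10,13,16]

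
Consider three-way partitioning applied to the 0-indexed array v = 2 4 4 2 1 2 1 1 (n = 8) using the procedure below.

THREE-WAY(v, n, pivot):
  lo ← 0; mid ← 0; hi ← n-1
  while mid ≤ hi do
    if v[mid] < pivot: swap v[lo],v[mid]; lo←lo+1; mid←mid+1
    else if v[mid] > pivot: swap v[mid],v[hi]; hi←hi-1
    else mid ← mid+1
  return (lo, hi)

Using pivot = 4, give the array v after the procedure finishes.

pivot = 4; lo=0, mid=0, hi=7
v[mid]=2<4: swap v[0],v[0]; lo=1,mid=1 → 2 4 4 2 1 2 1 1
v[mid]=4=4: mid=2
v[mid]=4=4: mid=3
v[mid]=2<4: swap v[1],v[3]; lo=2,mid=4 → 2 2 4 4 1 2 1 1
v[mid]=1<4: swap v[2],v[4]; lo=3,mid=5 → 2 2 1 4 4 2 1 1
v[mid]=2<4: swap v[3],v[5]; lo=4,mid=6 → 2 2 1 2 4 4 1 1
v[mid]=1<4: swap v[4],v[6]; lo=5,mid=7 → 2 2 1 2 1 4 4 1
v[mid]=1<4: swap v[5],v[7]; lo=6,mid=8 → 2 2 1 2 1 1 4 4
end: lo=6, hi=7; v = 2 2 1 2 1 1 4 4

2 2 1 2 1 1 4 4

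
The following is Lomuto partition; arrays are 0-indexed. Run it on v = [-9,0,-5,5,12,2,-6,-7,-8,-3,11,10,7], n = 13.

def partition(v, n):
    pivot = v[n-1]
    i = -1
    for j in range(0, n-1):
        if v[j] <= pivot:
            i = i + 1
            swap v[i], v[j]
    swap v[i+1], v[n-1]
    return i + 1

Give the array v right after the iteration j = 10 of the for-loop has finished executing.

[-9,0,-5,5,2,-6,-7,-8,-3,12,11,10,7]

pivot = v[12] = 7; i = -1
j=0: v[0]=-9 ≤ 7 → i=0, swap v[0],v[0] (no change) → [-9,0,-5,5,12,2,-6,-7,-8,-3,11,10,7]
j=1: v[1]=0 ≤ 7 → i=1, swap v[1],v[1] (no change) → [-9,0,-5,5,12,2,-6,-7,-8,-3,11,10,7]
j=2: v[2]=-5 ≤ 7 → i=2, swap v[2],v[2] (no change) → [-9,0,-5,5,12,2,-6,-7,-8,-3,11,10,7]
j=3: v[3]=5 ≤ 7 → i=3, swap v[3],v[3] (no change) → [-9,0,-5,5,12,2,-6,-7,-8,-3,11,10,7]
j=4: v[4]=12 > 7 → no swap
j=5: v[5]=2 ≤ 7 → i=4, swap v[4],v[5] → [-9,0,-5,5,2,12,-6,-7,-8,-3,11,10,7]
j=6: v[6]=-6 ≤ 7 → i=5, swap v[5],v[6] → [-9,0,-5,5,2,-6,12,-7,-8,-3,11,10,7]
j=7: v[7]=-7 ≤ 7 → i=6, swap v[6],v[7] → [-9,0,-5,5,2,-6,-7,12,-8,-3,11,10,7]
j=8: v[8]=-8 ≤ 7 → i=7, swap v[7],v[8] → [-9,0,-5,5,2,-6,-7,-8,12,-3,11,10,7]
j=9: v[9]=-3 ≤ 7 → i=8, swap v[8],v[9] → [-9,0,-5,5,2,-6,-7,-8,-3,12,11,10,7]
j=10: v[10]=11 > 7 → no swap
(after j=10) v = [-9,0,-5,5,2,-6,-7,-8,-3,12,11,10,7]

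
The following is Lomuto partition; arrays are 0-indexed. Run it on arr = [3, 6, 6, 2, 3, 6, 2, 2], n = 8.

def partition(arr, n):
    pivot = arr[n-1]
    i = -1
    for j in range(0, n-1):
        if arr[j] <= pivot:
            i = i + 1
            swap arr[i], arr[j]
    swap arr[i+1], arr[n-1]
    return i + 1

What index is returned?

2

pivot=2, i=-1
j=0: 3>2, skip
j=1: 6>2, skip
j=2: 6>2, skip
j=3: 2≤2, i=0, swap(0,3) ⇒ [2, 6, 6, 3, 3, 6, 2, 2]
j=4: 3>2, skip
j=5: 6>2, skip
j=6: 2≤2, i=1, swap(1,6) ⇒ [2, 2, 6, 3, 3, 6, 6, 2]
swap(2,7) ⇒ [2, 2, 2, 3, 3, 6, 6, 6]; return 2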